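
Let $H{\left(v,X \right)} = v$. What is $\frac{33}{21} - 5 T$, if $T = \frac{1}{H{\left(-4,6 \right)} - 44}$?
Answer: $\frac{563}{336} \approx 1.6756$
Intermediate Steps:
$T = - \frac{1}{48}$ ($T = \frac{1}{-4 - 44} = \frac{1}{-48} = - \frac{1}{48} \approx -0.020833$)
$\frac{33}{21} - 5 T = \frac{33}{21} - - \frac{5}{48} = 33 \cdot \frac{1}{21} + \frac{5}{48} = \frac{11}{7} + \frac{5}{48} = \frac{563}{336}$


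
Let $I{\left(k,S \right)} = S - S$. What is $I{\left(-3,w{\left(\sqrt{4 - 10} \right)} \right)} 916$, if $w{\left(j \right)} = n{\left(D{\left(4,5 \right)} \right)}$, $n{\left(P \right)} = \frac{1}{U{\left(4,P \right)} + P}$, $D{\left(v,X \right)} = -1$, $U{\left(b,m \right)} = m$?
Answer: $0$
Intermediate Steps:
$n{\left(P \right)} = \frac{1}{2 P}$ ($n{\left(P \right)} = \frac{1}{P + P} = \frac{1}{2 P}$)
$w{\left(j \right)} = - \frac{1}{2}$ ($w{\left(j \right)} = \frac{1}{2 \left(-1\right)} = \frac{1}{2} \left(-1\right) = - \frac{1}{2}$)
$I{\left(k,S \right)} = 0$
$I{\left(-3,w{\left(\sqrt{4 - 10} \right)} \right)} 916 = 0 \cdot 916 = 0$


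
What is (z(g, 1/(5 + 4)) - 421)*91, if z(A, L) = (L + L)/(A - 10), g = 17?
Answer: -344773/9 ≈ -38308.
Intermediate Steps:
z(A, L) = 2*L/(-10 + A) (z(A, L) = (2*L)/(-10 + A) = 2*L/(-10 + A))
(z(g, 1/(5 + 4)) - 421)*91 = (2/((5 + 4)*(-10 + 17)) - 421)*91 = (2/(9*7) - 421)*91 = (2*(1/9)*(1/7) - 421)*91 = (2/63 - 421)*91 = -26521/63*91 = -344773/9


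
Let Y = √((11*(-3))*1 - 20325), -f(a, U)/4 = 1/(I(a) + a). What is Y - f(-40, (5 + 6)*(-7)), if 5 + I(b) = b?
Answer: -4/85 + 3*I*√2262 ≈ -0.047059 + 142.68*I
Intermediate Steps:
I(b) = -5 + b
f(a, U) = -4/(-5 + 2*a) (f(a, U) = -4/((-5 + a) + a) = -4/(-5 + 2*a))
Y = 3*I*√2262 (Y = √(-33*1 - 20325) = √(-33 - 20325) = √(-20358) = 3*I*√2262 ≈ 142.68*I)
Y - f(-40, (5 + 6)*(-7)) = 3*I*√2262 - (-4)/(-5 + 2*(-40)) = 3*I*√2262 - (-4)/(-5 - 80) = 3*I*√2262 - (-4)/(-85) = 3*I*√2262 - (-4)*(-1)/85 = 3*I*√2262 - 1*4/85 = 3*I*√2262 - 4/85 = -4/85 + 3*I*√2262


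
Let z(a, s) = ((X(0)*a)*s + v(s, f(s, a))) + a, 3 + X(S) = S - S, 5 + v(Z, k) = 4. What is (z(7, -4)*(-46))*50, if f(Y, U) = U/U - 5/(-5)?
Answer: -207000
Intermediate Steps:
f(Y, U) = 2 (f(Y, U) = 1 - 5*(-⅕) = 1 + 1 = 2)
v(Z, k) = -1 (v(Z, k) = -5 + 4 = -1)
X(S) = -3 (X(S) = -3 + (S - S) = -3 + 0 = -3)
z(a, s) = -1 + a - 3*a*s (z(a, s) = ((-3*a)*s - 1) + a = (-3*a*s - 1) + a = (-1 - 3*a*s) + a = -1 + a - 3*a*s)
(z(7, -4)*(-46))*50 = ((-1 + 7 - 3*7*(-4))*(-46))*50 = ((-1 + 7 + 84)*(-46))*50 = (90*(-46))*50 = -4140*50 = -207000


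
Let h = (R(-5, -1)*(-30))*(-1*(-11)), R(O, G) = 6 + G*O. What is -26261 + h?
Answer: -29891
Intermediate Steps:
h = -3630 (h = ((6 - 1*(-5))*(-30))*(-1*(-11)) = ((6 + 5)*(-30))*11 = (11*(-30))*11 = -330*11 = -3630)
-26261 + h = -26261 - 3630 = -29891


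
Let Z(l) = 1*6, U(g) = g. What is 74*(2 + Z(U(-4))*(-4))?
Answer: -1628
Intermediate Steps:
Z(l) = 6
74*(2 + Z(U(-4))*(-4)) = 74*(2 + 6*(-4)) = 74*(2 - 24) = 74*(-22) = -1628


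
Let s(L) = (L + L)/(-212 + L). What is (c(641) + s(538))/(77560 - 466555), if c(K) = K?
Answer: -35007/21135395 ≈ -0.0016563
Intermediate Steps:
s(L) = 2*L/(-212 + L) (s(L) = (2*L)/(-212 + L) = 2*L/(-212 + L))
(c(641) + s(538))/(77560 - 466555) = (641 + 2*538/(-212 + 538))/(77560 - 466555) = (641 + 2*538/326)/(-388995) = (641 + 2*538*(1/326))*(-1/388995) = (641 + 538/163)*(-1/388995) = (105021/163)*(-1/388995) = -35007/21135395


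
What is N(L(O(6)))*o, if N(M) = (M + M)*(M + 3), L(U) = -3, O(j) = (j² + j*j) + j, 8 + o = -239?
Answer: 0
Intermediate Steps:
o = -247 (o = -8 - 239 = -247)
O(j) = j + 2*j² (O(j) = (j² + j²) + j = 2*j² + j = j + 2*j²)
N(M) = 2*M*(3 + M) (N(M) = (2*M)*(3 + M) = 2*M*(3 + M))
N(L(O(6)))*o = (2*(-3)*(3 - 3))*(-247) = (2*(-3)*0)*(-247) = 0*(-247) = 0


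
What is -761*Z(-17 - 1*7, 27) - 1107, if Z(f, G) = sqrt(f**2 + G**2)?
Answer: -1107 - 2283*sqrt(145) ≈ -28598.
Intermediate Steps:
Z(f, G) = sqrt(G**2 + f**2)
-761*Z(-17 - 1*7, 27) - 1107 = -761*sqrt(27**2 + (-17 - 1*7)**2) - 1107 = -761*sqrt(729 + (-17 - 7)**2) - 1107 = -761*sqrt(729 + (-24)**2) - 1107 = -761*sqrt(729 + 576) - 1107 = -2283*sqrt(145) - 1107 = -1107 - 2283*sqrt(145)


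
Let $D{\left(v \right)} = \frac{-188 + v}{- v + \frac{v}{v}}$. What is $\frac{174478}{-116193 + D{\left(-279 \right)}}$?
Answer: $- \frac{48853840}{32534507} \approx -1.5016$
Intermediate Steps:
$D{\left(v \right)} = \frac{-188 + v}{1 - v}$ ($D{\left(v \right)} = \frac{-188 + v}{- v + 1} = \frac{-188 + v}{1 - v}$)
$\frac{174478}{-116193 + D{\left(-279 \right)}} = \frac{174478}{-116193 + \frac{188 - -279}{-1 - 279}} = \frac{174478}{-116193 + \frac{188 + 279}{-280}} = \frac{174478}{-116193 - \frac{467}{280}} = \frac{174478}{- \frac{32534507}{280}} = 174478 \left(- \frac{280}{32534507}\right) = - \frac{48853840}{32534507}$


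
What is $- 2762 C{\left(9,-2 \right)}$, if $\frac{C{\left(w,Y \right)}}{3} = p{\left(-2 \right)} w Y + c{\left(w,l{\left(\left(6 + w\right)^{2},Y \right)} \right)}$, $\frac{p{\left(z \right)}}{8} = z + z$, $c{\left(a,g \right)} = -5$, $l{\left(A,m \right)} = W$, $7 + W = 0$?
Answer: $-4731306$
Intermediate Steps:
$W = -7$ ($W = -7 + 0 = -7$)
$l{\left(A,m \right)} = -7$
$p{\left(z \right)} = 16 z$ ($p{\left(z \right)} = 8 \left(z + z\right) = 8 \cdot 2 z = 16 z$)
$C{\left(w,Y \right)} = -15 - 96 Y w$ ($C{\left(w,Y \right)} = 3 \left(16 \left(-2\right) w Y - 5\right) = 3 \left(- 32 w Y - 5\right) = 3 \left(- 32 Y w - 5\right) = 3 \left(-5 - 32 Y w\right) = -15 - 96 Y w$)
$- 2762 C{\left(9,-2 \right)} = - 2762 \left(-15 - \left(-192\right) 9\right) = - 2762 \left(-15 + 1728\right) = \left(-2762\right) 1713 = -4731306$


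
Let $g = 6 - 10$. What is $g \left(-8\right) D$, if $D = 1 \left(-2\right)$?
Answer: $-64$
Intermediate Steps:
$D = -2$
$g = -4$
$g \left(-8\right) D = \left(-4\right) \left(-8\right) \left(-2\right) = 32 \left(-2\right) = -64$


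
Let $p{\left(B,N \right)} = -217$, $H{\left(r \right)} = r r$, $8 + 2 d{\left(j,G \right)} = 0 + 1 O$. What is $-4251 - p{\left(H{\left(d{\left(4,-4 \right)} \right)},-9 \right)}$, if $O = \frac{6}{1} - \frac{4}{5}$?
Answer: $-4034$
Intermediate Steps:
$O = \frac{26}{5}$ ($O = 6 \cdot 1 - \frac{4}{5} = 6 - \frac{4}{5} = \frac{26}{5} \approx 5.2$)
$d{\left(j,G \right)} = - \frac{7}{5}$ ($d{\left(j,G \right)} = -4 + \frac{0 + 1 \cdot \frac{26}{5}}{2} = -4 + \frac{0 + \frac{26}{5}}{2} = -4 + \frac{1}{2} \cdot \frac{26}{5} = -4 + \frac{13}{5} = - \frac{7}{5}$)
$H{\left(r \right)} = r^{2}$
$-4251 - p{\left(H{\left(d{\left(4,-4 \right)} \right)},-9 \right)} = -4251 - -217 = -4251 + 217 = -4034$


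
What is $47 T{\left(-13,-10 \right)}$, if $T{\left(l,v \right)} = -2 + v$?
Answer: $-564$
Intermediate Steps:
$47 T{\left(-13,-10 \right)} = 47 \left(-2 - 10\right) = 47 \left(-12\right) = -564$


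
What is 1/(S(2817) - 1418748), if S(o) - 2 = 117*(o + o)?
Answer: -1/759568 ≈ -1.3165e-6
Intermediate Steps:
S(o) = 2 + 234*o (S(o) = 2 + 117*(o + o) = 2 + 117*(2*o) = 2 + 234*o)
1/(S(2817) - 1418748) = 1/((2 + 234*2817) - 1418748) = 1/((2 + 659178) - 1418748) = 1/(659180 - 1418748) = 1/(-759568) = -1/759568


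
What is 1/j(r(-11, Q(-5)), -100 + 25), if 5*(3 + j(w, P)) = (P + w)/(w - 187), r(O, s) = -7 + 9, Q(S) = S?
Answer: -925/2702 ≈ -0.34234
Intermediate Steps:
r(O, s) = 2
j(w, P) = -3 + (P + w)/(5*(-187 + w)) (j(w, P) = -3 + ((P + w)/(w - 187))/5 = -3 + ((P + w)/(-187 + w))/5 = -3 + (P + w)/(5*(-187 + w)))
1/j(r(-11, Q(-5)), -100 + 25) = 1/((2805 + (-100 + 25) - 14*2)/(5*(-187 + 2))) = 1/((⅕)*(2805 - 75 - 28)/(-185)) = 1/((⅕)*(-1/185)*2702) = 1/(-2702/925) = -925/2702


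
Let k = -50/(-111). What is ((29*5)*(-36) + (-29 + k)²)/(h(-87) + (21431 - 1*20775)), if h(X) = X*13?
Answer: 54273059/5852475 ≈ 9.2735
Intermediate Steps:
h(X) = 13*X
k = 50/111 (k = -50*(-1/111) = 50/111 ≈ 0.45045)
((29*5)*(-36) + (-29 + k)²)/(h(-87) + (21431 - 1*20775)) = ((29*5)*(-36) + (-29 + 50/111)²)/(13*(-87) + (21431 - 1*20775)) = (145*(-36) + (-3169/111)²)/(-1131 + (21431 - 20775)) = (-5220 + 10042561/12321)/(-1131 + 656) = -54273059/12321/(-475) = -54273059/12321*(-1/475) = 54273059/5852475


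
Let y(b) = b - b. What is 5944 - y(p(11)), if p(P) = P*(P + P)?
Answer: 5944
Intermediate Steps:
p(P) = 2*P² (p(P) = P*(2*P) = 2*P²)
y(b) = 0
5944 - y(p(11)) = 5944 - 1*0 = 5944 + 0 = 5944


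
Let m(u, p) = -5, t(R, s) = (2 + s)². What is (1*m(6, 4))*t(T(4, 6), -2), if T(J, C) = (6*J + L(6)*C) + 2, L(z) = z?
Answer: 0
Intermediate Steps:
T(J, C) = 2 + 6*C + 6*J (T(J, C) = (6*J + 6*C) + 2 = (6*C + 6*J) + 2 = 2 + 6*C + 6*J)
(1*m(6, 4))*t(T(4, 6), -2) = (1*(-5))*(2 - 2)² = -5*0² = -5*0 = 0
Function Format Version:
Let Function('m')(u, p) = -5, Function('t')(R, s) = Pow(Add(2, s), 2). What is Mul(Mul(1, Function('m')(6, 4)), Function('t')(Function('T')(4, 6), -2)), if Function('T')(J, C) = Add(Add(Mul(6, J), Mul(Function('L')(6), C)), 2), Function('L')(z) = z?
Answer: 0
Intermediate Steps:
Function('T')(J, C) = Add(2, Mul(6, C), Mul(6, J)) (Function('T')(J, C) = Add(Add(Mul(6, J), Mul(6, C)), 2) = Add(Add(Mul(6, C), Mul(6, J)), 2) = Add(2, Mul(6, C), Mul(6, J)))
Mul(Mul(1, Function('m')(6, 4)), Function('t')(Function('T')(4, 6), -2)) = Mul(Mul(1, -5), Pow(Add(2, -2), 2)) = Mul(-5, Pow(0, 2)) = Mul(-5, 0) = 0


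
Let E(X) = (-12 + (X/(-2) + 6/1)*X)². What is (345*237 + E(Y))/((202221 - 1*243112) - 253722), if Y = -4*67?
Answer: -1408732789/294613 ≈ -4781.6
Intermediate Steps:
Y = -268
E(X) = (-12 + X*(6 - X/2))² (E(X) = (-12 + (X*(-½) + 6*1)*X)² = (-12 + (-X/2 + 6)*X)² = (-12 + (6 - X/2)*X)² = (-12 + X*(6 - X/2))²)
(345*237 + E(Y))/((202221 - 1*243112) - 253722) = (345*237 + (24 + (-268)² - 12*(-268))²/4)/((202221 - 1*243112) - 253722) = (81765 + (24 + 71824 + 3216)²/4)/((202221 - 243112) - 253722) = (81765 + (¼)*75064²)/(-40891 - 253722) = (81765 + (¼)*5634604096)/(-294613) = (81765 + 1408651024)*(-1/294613) = 1408732789*(-1/294613) = -1408732789/294613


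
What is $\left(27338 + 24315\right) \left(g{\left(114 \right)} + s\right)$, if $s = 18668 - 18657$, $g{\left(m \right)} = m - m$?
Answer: $568183$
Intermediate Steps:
$g{\left(m \right)} = 0$
$s = 11$
$\left(27338 + 24315\right) \left(g{\left(114 \right)} + s\right) = \left(27338 + 24315\right) \left(0 + 11\right) = 51653 \cdot 11 = 568183$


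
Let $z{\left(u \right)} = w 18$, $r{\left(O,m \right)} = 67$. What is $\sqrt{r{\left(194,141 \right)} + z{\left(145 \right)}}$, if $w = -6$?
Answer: $i \sqrt{41} \approx 6.4031 i$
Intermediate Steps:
$z{\left(u \right)} = -108$ ($z{\left(u \right)} = \left(-6\right) 18 = -108$)
$\sqrt{r{\left(194,141 \right)} + z{\left(145 \right)}} = \sqrt{67 - 108} = \sqrt{-41} = i \sqrt{41}$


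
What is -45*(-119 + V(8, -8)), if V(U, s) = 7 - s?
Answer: 4680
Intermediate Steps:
-45*(-119 + V(8, -8)) = -45*(-119 + (7 - 1*(-8))) = -45*(-119 + (7 + 8)) = -45*(-119 + 15) = -45*(-104) = 4680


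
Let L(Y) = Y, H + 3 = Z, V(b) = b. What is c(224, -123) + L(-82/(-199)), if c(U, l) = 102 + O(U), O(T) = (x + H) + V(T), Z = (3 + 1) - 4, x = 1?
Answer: 64558/199 ≈ 324.41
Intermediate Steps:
Z = 0 (Z = 4 - 4 = 0)
H = -3 (H = -3 + 0 = -3)
O(T) = -2 + T (O(T) = (1 - 3) + T = -2 + T)
c(U, l) = 100 + U (c(U, l) = 102 + (-2 + U) = 100 + U)
c(224, -123) + L(-82/(-199)) = (100 + 224) - 82/(-199) = 324 - 82*(-1/199) = 324 + 82/199 = 64558/199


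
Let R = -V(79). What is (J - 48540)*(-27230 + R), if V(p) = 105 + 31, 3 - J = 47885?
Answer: 2638684452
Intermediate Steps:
J = -47882 (J = 3 - 1*47885 = 3 - 47885 = -47882)
V(p) = 136
R = -136 (R = -1*136 = -136)
(J - 48540)*(-27230 + R) = (-47882 - 48540)*(-27230 - 136) = -96422*(-27366) = 2638684452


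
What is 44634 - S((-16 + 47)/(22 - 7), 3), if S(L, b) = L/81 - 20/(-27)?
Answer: 54229379/1215 ≈ 44633.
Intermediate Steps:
S(L, b) = 20/27 + L/81 (S(L, b) = L*(1/81) - 20*(-1/27) = L/81 + 20/27 = 20/27 + L/81)
44634 - S((-16 + 47)/(22 - 7), 3) = 44634 - (20/27 + ((-16 + 47)/(22 - 7))/81) = 44634 - (20/27 + (31/15)/81) = 44634 - (20/27 + (31*(1/15))/81) = 44634 - (20/27 + (1/81)*(31/15)) = 44634 - (20/27 + 31/1215) = 44634 - 1*931/1215 = 44634 - 931/1215 = 54229379/1215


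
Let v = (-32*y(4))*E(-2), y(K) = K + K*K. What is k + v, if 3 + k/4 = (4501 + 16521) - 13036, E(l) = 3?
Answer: 30012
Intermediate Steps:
k = 31932 (k = -12 + 4*((4501 + 16521) - 13036) = -12 + 4*(21022 - 13036) = -12 + 4*7986 = -12 + 31944 = 31932)
y(K) = K + K²
v = -1920 (v = -128*(1 + 4)*3 = -128*5*3 = -32*20*3 = -640*3 = -1920)
k + v = 31932 - 1920 = 30012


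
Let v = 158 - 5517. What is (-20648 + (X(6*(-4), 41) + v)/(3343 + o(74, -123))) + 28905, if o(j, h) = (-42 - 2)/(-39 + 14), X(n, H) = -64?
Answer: 690306508/83619 ≈ 8255.4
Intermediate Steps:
o(j, h) = 44/25 (o(j, h) = -44/(-25) = -44*(-1/25) = 44/25)
v = -5359
(-20648 + (X(6*(-4), 41) + v)/(3343 + o(74, -123))) + 28905 = (-20648 + (-64 - 5359)/(3343 + 44/25)) + 28905 = (-20648 - 5423/83619/25) + 28905 = (-20648 - 5423*25/83619) + 28905 = (-20648 - 135575/83619) + 28905 = -1726700687/83619 + 28905 = 690306508/83619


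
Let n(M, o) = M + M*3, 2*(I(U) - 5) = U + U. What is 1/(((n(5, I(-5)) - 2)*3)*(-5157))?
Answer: -1/278478 ≈ -3.5909e-6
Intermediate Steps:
I(U) = 5 + U (I(U) = 5 + (U + U)/2 = 5 + (2*U)/2 = 5 + U)
n(M, o) = 4*M (n(M, o) = M + 3*M = 4*M)
1/(((n(5, I(-5)) - 2)*3)*(-5157)) = 1/(((4*5 - 2)*3)*(-5157)) = 1/(((20 - 2)*3)*(-5157)) = 1/((18*3)*(-5157)) = 1/(54*(-5157)) = 1/(-278478) = -1/278478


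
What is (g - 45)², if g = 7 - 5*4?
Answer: 3364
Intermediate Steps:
g = -13 (g = 7 - 20 = -13)
(g - 45)² = (-13 - 45)² = (-58)² = 3364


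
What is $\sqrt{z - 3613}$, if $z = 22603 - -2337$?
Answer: $\sqrt{21327} \approx 146.04$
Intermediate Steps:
$z = 24940$ ($z = 22603 + 2337 = 24940$)
$\sqrt{z - 3613} = \sqrt{24940 - 3613} = \sqrt{21327}$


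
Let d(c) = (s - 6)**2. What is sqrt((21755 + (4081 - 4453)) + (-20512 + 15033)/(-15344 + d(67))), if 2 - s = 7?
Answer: 2*sqrt(1238843508006)/15223 ≈ 146.23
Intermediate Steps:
s = -5 (s = 2 - 1*7 = 2 - 7 = -5)
d(c) = 121 (d(c) = (-5 - 6)**2 = (-11)**2 = 121)
sqrt((21755 + (4081 - 4453)) + (-20512 + 15033)/(-15344 + d(67))) = sqrt((21755 + (4081 - 4453)) + (-20512 + 15033)/(-15344 + 121)) = sqrt((21755 - 372) - 5479/(-15223)) = sqrt(21383 - 5479*(-1/15223)) = sqrt(21383 + 5479/15223) = sqrt(325518888/15223) = 2*sqrt(1238843508006)/15223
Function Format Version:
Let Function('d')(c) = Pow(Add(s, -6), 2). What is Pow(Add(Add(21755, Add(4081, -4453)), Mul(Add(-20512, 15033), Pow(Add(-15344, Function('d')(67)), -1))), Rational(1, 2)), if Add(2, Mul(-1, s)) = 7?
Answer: Mul(Rational(2, 15223), Pow(1238843508006, Rational(1, 2))) ≈ 146.23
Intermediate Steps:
s = -5 (s = Add(2, Mul(-1, 7)) = Add(2, -7) = -5)
Function('d')(c) = 121 (Function('d')(c) = Pow(Add(-5, -6), 2) = Pow(-11, 2) = 121)
Pow(Add(Add(21755, Add(4081, -4453)), Mul(Add(-20512, 15033), Pow(Add(-15344, Function('d')(67)), -1))), Rational(1, 2)) = Pow(Add(Add(21755, Add(4081, -4453)), Mul(Add(-20512, 15033), Pow(Add(-15344, 121), -1))), Rational(1, 2)) = Pow(Add(Add(21755, -372), Mul(-5479, Pow(-15223, -1))), Rational(1, 2)) = Pow(Add(21383, Mul(-5479, Rational(-1, 15223))), Rational(1, 2)) = Pow(Add(21383, Rational(5479, 15223)), Rational(1, 2)) = Pow(Rational(325518888, 15223), Rational(1, 2)) = Mul(Rational(2, 15223), Pow(1238843508006, Rational(1, 2)))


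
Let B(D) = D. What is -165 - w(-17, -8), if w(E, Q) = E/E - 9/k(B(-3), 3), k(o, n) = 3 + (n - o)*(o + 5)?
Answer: -827/5 ≈ -165.40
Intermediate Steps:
k(o, n) = 3 + (5 + o)*(n - o) (k(o, n) = 3 + (n - o)*(5 + o) = 3 + (5 + o)*(n - o))
w(E, Q) = 2/5 (w(E, Q) = E/E - 9/(3 - 1*(-3)**2 - 5*(-3) + 5*3 + 3*(-3)) = 1 - 9/(3 - 1*9 + 15 + 15 - 9) = 1 - 9/(3 - 9 + 15 + 15 - 9) = 1 - 9/15 = 1 - 9*1/15 = 1 - 3/5 = 2/5)
-165 - w(-17, -8) = -165 - 1*2/5 = -165 - 2/5 = -827/5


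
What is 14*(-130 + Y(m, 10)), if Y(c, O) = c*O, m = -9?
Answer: -3080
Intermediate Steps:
Y(c, O) = O*c
14*(-130 + Y(m, 10)) = 14*(-130 + 10*(-9)) = 14*(-130 - 90) = 14*(-220) = -3080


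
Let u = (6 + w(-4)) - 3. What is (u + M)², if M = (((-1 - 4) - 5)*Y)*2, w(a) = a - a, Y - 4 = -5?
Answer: 529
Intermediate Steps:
Y = -1 (Y = 4 - 5 = -1)
w(a) = 0
M = 20 (M = (((-1 - 4) - 5)*(-1))*2 = ((-5 - 5)*(-1))*2 = -10*(-1)*2 = 10*2 = 20)
u = 3 (u = (6 + 0) - 3 = 6 - 3 = 3)
(u + M)² = (3 + 20)² = 23² = 529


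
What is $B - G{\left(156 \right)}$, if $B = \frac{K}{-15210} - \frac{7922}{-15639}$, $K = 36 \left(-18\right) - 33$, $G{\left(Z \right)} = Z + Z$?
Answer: $- \frac{211065651}{677690} \approx -311.45$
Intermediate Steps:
$G{\left(Z \right)} = 2 Z$
$K = -681$ ($K = -648 - 33 = -681$)
$B = \frac{373629}{677690}$ ($B = - \frac{681}{-15210} - \frac{7922}{-15639} = \left(-681\right) \left(- \frac{1}{15210}\right) - - \frac{7922}{15639} = \frac{227}{5070} + \frac{7922}{15639} = \frac{373629}{677690} \approx 0.55133$)
$B - G{\left(156 \right)} = \frac{373629}{677690} - 2 \cdot 156 = \frac{373629}{677690} - 312 = - \frac{211065651}{677690}$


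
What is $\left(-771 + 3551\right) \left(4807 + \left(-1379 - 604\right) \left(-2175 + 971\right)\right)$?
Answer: $6650702420$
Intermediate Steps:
$\left(-771 + 3551\right) \left(4807 + \left(-1379 - 604\right) \left(-2175 + 971\right)\right) = 2780 \left(4807 + \left(-1379 + \left(-761 + 157\right)\right) \left(-1204\right)\right) = 2780 \left(4807 + \left(-1379 - 604\right) \left(-1204\right)\right) = 2780 \left(4807 - -2387532\right) = 2780 \left(4807 + 2387532\right) = 2780 \cdot 2392339 = 6650702420$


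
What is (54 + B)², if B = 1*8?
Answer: 3844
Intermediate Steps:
B = 8
(54 + B)² = (54 + 8)² = 62² = 3844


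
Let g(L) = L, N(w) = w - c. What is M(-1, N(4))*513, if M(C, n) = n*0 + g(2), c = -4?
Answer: 1026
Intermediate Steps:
N(w) = 4 + w (N(w) = w - 1*(-4) = w + 4 = 4 + w)
M(C, n) = 2 (M(C, n) = n*0 + 2 = 0 + 2 = 2)
M(-1, N(4))*513 = 2*513 = 1026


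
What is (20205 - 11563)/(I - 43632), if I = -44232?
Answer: -4321/43932 ≈ -0.098356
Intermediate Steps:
(20205 - 11563)/(I - 43632) = (20205 - 11563)/(-44232 - 43632) = 8642/(-87864) = 8642*(-1/87864) = -4321/43932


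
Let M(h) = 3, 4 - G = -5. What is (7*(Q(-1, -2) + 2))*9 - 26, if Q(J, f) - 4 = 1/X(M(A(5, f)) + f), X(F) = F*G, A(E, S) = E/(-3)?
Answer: 359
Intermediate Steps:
G = 9 (G = 4 - 1*(-5) = 4 + 5 = 9)
A(E, S) = -E/3 (A(E, S) = E*(-⅓) = -E/3)
X(F) = 9*F (X(F) = F*9 = 9*F)
Q(J, f) = 4 + 1/(27 + 9*f) (Q(J, f) = 4 + 1/(9*(3 + f)) = 4 + 1/(27 + 9*f))
(7*(Q(-1, -2) + 2))*9 - 26 = (7*((109 + 36*(-2))/(9*(3 - 2)) + 2))*9 - 26 = (7*((⅑)*(109 - 72)/1 + 2))*9 - 26 = (7*((⅑)*1*37 + 2))*9 - 26 = (7*(37/9 + 2))*9 - 26 = (7*(55/9))*9 - 26 = (385/9)*9 - 26 = 385 - 26 = 359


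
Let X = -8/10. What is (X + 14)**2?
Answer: 4356/25 ≈ 174.24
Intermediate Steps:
X = -4/5 (X = -8*1/10 = -4/5 ≈ -0.80000)
(X + 14)**2 = (-4/5 + 14)**2 = (66/5)**2 = 4356/25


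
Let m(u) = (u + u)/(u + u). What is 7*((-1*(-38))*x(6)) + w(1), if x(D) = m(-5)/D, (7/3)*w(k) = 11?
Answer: 1030/21 ≈ 49.048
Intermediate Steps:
w(k) = 33/7 (w(k) = (3/7)*11 = 33/7)
m(u) = 1 (m(u) = (2*u)/((2*u)) = (2*u)*(1/(2*u)) = 1)
x(D) = 1/D
7*((-1*(-38))*x(6)) + w(1) = 7*(-1*(-38)/6) + 33/7 = 7*(38*(⅙)) + 33/7 = 7*(19/3) + 33/7 = 133/3 + 33/7 = 1030/21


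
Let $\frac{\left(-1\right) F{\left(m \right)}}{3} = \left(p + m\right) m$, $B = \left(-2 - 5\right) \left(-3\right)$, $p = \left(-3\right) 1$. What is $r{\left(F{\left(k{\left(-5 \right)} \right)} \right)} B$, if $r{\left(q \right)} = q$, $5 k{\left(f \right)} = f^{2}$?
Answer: $-630$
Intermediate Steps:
$p = -3$
$k{\left(f \right)} = \frac{f^{2}}{5}$
$B = 21$ ($B = \left(-7\right) \left(-3\right) = 21$)
$F{\left(m \right)} = - 3 m \left(-3 + m\right)$ ($F{\left(m \right)} = - 3 \left(-3 + m\right) m = - 3 m \left(-3 + m\right)$)
$r{\left(F{\left(k{\left(-5 \right)} \right)} \right)} B = 3 \frac{\left(-5\right)^{2}}{5} \left(3 - \frac{\left(-5\right)^{2}}{5}\right) 21 = 3 \cdot \frac{1}{5} \cdot 25 \left(3 - \frac{1}{5} \cdot 25\right) 21 = 3 \cdot 5 \left(3 - 5\right) 21 = 3 \cdot 5 \left(-2\right) 21 = \left(-30\right) 21 = -630$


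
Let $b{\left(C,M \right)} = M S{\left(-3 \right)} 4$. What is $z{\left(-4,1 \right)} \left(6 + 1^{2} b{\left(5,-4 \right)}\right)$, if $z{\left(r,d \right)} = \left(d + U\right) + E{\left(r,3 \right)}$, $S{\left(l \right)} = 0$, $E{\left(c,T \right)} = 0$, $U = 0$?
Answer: $6$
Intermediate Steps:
$z{\left(r,d \right)} = d$ ($z{\left(r,d \right)} = \left(d + 0\right) + 0 = d + 0 = d$)
$b{\left(C,M \right)} = 0$ ($b{\left(C,M \right)} = M 0 \cdot 4 = 0 \cdot 4 = 0$)
$z{\left(-4,1 \right)} \left(6 + 1^{2} b{\left(5,-4 \right)}\right) = 1 \left(6 + 1^{2} \cdot 0\right) = 1 \left(6 + 1 \cdot 0\right) = 1 \left(6 + 0\right) = 1 \cdot 6 = 6$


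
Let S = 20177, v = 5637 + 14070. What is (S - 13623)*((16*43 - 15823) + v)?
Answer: 29964888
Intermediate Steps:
v = 19707
(S - 13623)*((16*43 - 15823) + v) = (20177 - 13623)*((16*43 - 15823) + 19707) = 6554*((688 - 15823) + 19707) = 6554*(-15135 + 19707) = 6554*4572 = 29964888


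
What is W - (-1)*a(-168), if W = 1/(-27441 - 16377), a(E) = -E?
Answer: 7361423/43818 ≈ 168.00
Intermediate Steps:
W = -1/43818 (W = 1/(-43818) = -1/43818 ≈ -2.2822e-5)
W - (-1)*a(-168) = -1/43818 - (-1)*(-1*(-168)) = -1/43818 - (-1)*168 = -1/43818 - 1*(-168) = -1/43818 + 168 = 7361423/43818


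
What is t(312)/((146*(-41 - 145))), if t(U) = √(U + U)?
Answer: -√39/6789 ≈ -0.00091987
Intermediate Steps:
t(U) = √2*√U (t(U) = √(2*U) = √2*√U)
t(312)/((146*(-41 - 145))) = (√2*√312)/((146*(-41 - 145))) = (√2*(2*√78))/((146*(-186))) = (4*√39)/(-27156) = (4*√39)*(-1/27156) = -√39/6789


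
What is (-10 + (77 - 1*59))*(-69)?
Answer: -552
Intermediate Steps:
(-10 + (77 - 1*59))*(-69) = (-10 + (77 - 59))*(-69) = (-10 + 18)*(-69) = 8*(-69) = -552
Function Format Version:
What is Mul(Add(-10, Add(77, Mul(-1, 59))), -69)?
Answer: -552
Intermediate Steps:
Mul(Add(-10, Add(77, Mul(-1, 59))), -69) = Mul(Add(-10, Add(77, -59)), -69) = Mul(Add(-10, 18), -69) = Mul(8, -69) = -552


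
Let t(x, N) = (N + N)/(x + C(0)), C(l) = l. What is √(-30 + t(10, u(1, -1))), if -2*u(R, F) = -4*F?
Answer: 2*I*√190/5 ≈ 5.5136*I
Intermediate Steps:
u(R, F) = 2*F (u(R, F) = -(-2)*F = 2*F)
t(x, N) = 2*N/x (t(x, N) = (N + N)/(x + 0) = (2*N)/x = 2*N/x)
√(-30 + t(10, u(1, -1))) = √(-30 + 2*(2*(-1))/10) = √(-30 + 2*(-2)*(⅒)) = √(-30 - ⅖) = √(-152/5) = 2*I*√190/5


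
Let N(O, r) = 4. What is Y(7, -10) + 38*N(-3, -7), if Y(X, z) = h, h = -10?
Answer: 142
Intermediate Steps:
Y(X, z) = -10
Y(7, -10) + 38*N(-3, -7) = -10 + 38*4 = -10 + 152 = 142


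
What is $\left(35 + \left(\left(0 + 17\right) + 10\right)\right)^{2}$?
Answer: $3844$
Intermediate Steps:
$\left(35 + \left(\left(0 + 17\right) + 10\right)\right)^{2} = \left(35 + \left(17 + 10\right)\right)^{2} = \left(35 + 27\right)^{2} = 62^{2} = 3844$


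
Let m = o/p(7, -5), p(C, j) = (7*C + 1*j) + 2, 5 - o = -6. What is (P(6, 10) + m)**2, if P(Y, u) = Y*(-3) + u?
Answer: 127449/2116 ≈ 60.231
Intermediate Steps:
o = 11 (o = 5 - 1*(-6) = 5 + 6 = 11)
p(C, j) = 2 + j + 7*C (p(C, j) = (7*C + j) + 2 = (j + 7*C) + 2 = 2 + j + 7*C)
P(Y, u) = u - 3*Y (P(Y, u) = -3*Y + u = u - 3*Y)
m = 11/46 (m = 11/(2 - 5 + 7*7) = 11/(2 - 5 + 49) = 11/46 ≈ 0.23913)
(P(6, 10) + m)**2 = ((10 - 3*6) + 11/46)**2 = ((10 - 18) + 11/46)**2 = (-8 + 11/46)**2 = (-357/46)**2 = 127449/2116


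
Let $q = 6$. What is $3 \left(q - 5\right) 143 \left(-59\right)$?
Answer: $-25311$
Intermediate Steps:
$3 \left(q - 5\right) 143 \left(-59\right) = 3 \left(6 - 5\right) 143 \left(-59\right) = 3 \cdot 1 \cdot 143 \left(-59\right) = 3 \cdot 143 \left(-59\right) = 429 \left(-59\right) = -25311$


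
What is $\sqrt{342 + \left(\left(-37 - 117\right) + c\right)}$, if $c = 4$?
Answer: $8 \sqrt{3} \approx 13.856$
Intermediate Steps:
$\sqrt{342 + \left(\left(-37 - 117\right) + c\right)} = \sqrt{342 + \left(\left(-37 - 117\right) + 4\right)} = \sqrt{342 + \left(-154 + 4\right)} = \sqrt{342 - 150} = \sqrt{192} = 8 \sqrt{3}$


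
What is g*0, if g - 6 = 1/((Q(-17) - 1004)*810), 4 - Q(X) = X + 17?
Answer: 0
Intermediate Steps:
Q(X) = -13 - X (Q(X) = 4 - (X + 17) = 4 - (17 + X) = 4 + (-17 - X) = -13 - X)
g = 4859999/810000 (g = 6 + 1/((-13 - 1*(-17)) - 1004*810) = 6 + (1/810)/((-13 + 17) - 1004) = 6 + (1/810)/(4 - 1004) = 6 + (1/810)/(-1000) = 6 - 1/1000*1/810 = 6 - 1/810000 = 4859999/810000 ≈ 6.0000)
g*0 = (4859999/810000)*0 = 0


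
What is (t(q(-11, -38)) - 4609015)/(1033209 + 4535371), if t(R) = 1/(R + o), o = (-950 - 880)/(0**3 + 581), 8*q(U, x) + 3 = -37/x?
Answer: -2770280905479/3347033989060 ≈ -0.82768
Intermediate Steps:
q(U, x) = -3/8 - 37/(8*x) (q(U, x) = -3/8 + (-37/x)/8 = -3/8 - 37/(8*x))
o = -1830/581 (o = -1830/(0 + 581) = -1830/581 ≈ -3.1497)
t(R) = 1/(-1830/581 + R) (t(R) = 1/(R - 1830/581) = 1/(-1830/581 + R))
(t(q(-11, -38)) - 4609015)/(1033209 + 4535371) = (581/(-1830 + 581*((1/8)*(-37 - 3*(-38))/(-38))) - 4609015)/(1033209 + 4535371) = (581/(-1830 + 581*((1/8)*(-1/38)*(-37 + 114))) - 4609015)/5568580 = (581/(-1830 + 581*((1/8)*(-1/38)*77)) - 4609015)*(1/5568580) = (581/(-1830 + 581*(-77/304)) - 4609015)*(1/5568580) = (581/(-1830 - 44737/304) - 4609015)*(1/5568580) = (581/(-601057/304) - 4609015)*(1/5568580) = (581*(-304/601057) - 4609015)*(1/5568580) = (-176624/601057 - 4609015)*(1/5568580) = -2770280905479/601057*1/5568580 = -2770280905479/3347033989060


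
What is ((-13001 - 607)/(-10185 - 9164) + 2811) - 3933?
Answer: -21695970/19349 ≈ -1121.3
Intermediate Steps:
((-13001 - 607)/(-10185 - 9164) + 2811) - 3933 = (-13608/(-19349) + 2811) - 3933 = (-13608*(-1/19349) + 2811) - 3933 = (13608/19349 + 2811) - 3933 = 54403647/19349 - 3933 = -21695970/19349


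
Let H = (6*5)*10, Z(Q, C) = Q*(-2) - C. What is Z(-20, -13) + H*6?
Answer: 1853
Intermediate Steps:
Z(Q, C) = -C - 2*Q (Z(Q, C) = -2*Q - C = -C - 2*Q)
H = 300 (H = 30*10 = 300)
Z(-20, -13) + H*6 = (-1*(-13) - 2*(-20)) + 300*6 = (13 + 40) + 1800 = 53 + 1800 = 1853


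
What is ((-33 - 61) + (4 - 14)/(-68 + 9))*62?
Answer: -343232/59 ≈ -5817.5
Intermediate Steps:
((-33 - 61) + (4 - 14)/(-68 + 9))*62 = (-94 - 10/(-59))*62 = (-94 - 10*(-1/59))*62 = (-94 + 10/59)*62 = -5536/59*62 = -343232/59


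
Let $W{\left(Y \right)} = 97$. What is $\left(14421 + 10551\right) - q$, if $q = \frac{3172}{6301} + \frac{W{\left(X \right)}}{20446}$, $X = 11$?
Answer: $\frac{3217083437203}{128830246} \approx 24972.0$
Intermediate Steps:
$q = \frac{65465909}{128830246}$ ($q = \frac{3172}{6301} + \frac{97}{20446} = \frac{65465909}{128830246} \approx 0.50816$)
$\left(14421 + 10551\right) - q = \left(14421 + 10551\right) - \frac{65465909}{128830246} = 24972 - \frac{65465909}{128830246} = \frac{3217083437203}{128830246}$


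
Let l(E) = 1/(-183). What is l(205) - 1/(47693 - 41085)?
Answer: -6791/1209264 ≈ -0.0056158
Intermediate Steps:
l(E) = -1/183
l(205) - 1/(47693 - 41085) = -1/183 - 1/(47693 - 41085) = -1/183 - 1/6608 = -6791/1209264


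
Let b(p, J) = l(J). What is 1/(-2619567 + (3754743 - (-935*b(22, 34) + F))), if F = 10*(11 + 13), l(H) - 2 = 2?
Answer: 1/1138676 ≈ 8.7821e-7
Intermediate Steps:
l(H) = 4 (l(H) = 2 + 2 = 4)
b(p, J) = 4
F = 240 (F = 10*24 = 240)
1/(-2619567 + (3754743 - (-935*b(22, 34) + F))) = 1/(-2619567 + (3754743 - (-935*4 + 240))) = 1/(-2619567 + (3754743 - (-3740 + 240))) = 1/(-2619567 + (3754743 - 1*(-3500))) = 1/(-2619567 + (3754743 + 3500)) = 1/(-2619567 + 3758243) = 1/1138676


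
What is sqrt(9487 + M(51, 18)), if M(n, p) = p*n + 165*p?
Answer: 5*sqrt(535) ≈ 115.65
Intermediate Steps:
M(n, p) = 165*p + n*p (M(n, p) = n*p + 165*p = 165*p + n*p)
sqrt(9487 + M(51, 18)) = sqrt(9487 + 18*(165 + 51)) = sqrt(9487 + 18*216) = sqrt(9487 + 3888) = sqrt(13375) = 5*sqrt(535)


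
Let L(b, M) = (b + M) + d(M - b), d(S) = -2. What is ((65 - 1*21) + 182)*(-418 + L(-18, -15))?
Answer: -102378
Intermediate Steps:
L(b, M) = -2 + M + b (L(b, M) = (b + M) - 2 = (M + b) - 2 = -2 + M + b)
((65 - 1*21) + 182)*(-418 + L(-18, -15)) = ((65 - 1*21) + 182)*(-418 + (-2 - 15 - 18)) = ((65 - 21) + 182)*(-418 - 35) = (44 + 182)*(-453) = 226*(-453) = -102378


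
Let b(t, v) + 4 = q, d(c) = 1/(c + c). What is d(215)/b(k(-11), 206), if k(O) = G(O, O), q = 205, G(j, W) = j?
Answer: 1/86430 ≈ 1.1570e-5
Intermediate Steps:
d(c) = 1/(2*c)
k(O) = O
b(t, v) = 201 (b(t, v) = -4 + 205 = 201)
d(215)/b(k(-11), 206) = ((½)/215)/201 = ((½)*(1/215))*(1/201) = (1/430)*(1/201) = 1/86430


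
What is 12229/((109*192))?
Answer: 12229/20928 ≈ 0.58434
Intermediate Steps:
12229/((109*192)) = 12229/20928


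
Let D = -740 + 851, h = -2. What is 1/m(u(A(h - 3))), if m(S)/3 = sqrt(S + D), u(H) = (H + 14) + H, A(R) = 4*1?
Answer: sqrt(133)/399 ≈ 0.028904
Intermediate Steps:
A(R) = 4
u(H) = 14 + 2*H (u(H) = (14 + H) + H = 14 + 2*H)
D = 111
m(S) = 3*sqrt(111 + S) (m(S) = 3*sqrt(S + 111) = 3*sqrt(111 + S))
1/m(u(A(h - 3))) = 1/(3*sqrt(111 + (14 + 2*4))) = 1/(3*sqrt(111 + (14 + 8))) = 1/(3*sqrt(111 + 22)) = 1/(3*sqrt(133)) = sqrt(133)/399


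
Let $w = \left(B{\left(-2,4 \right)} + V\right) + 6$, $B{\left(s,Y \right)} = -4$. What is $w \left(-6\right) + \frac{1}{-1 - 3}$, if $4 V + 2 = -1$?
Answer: $- \frac{31}{4} \approx -7.75$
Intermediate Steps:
$V = - \frac{3}{4}$ ($V = - \frac{1}{2} + \frac{1}{4} \left(-1\right) = - \frac{1}{2} - \frac{1}{4} = - \frac{3}{4} \approx -0.75$)
$w = \frac{5}{4}$ ($w = \left(-4 - \frac{3}{4}\right) + 6 = - \frac{19}{4} + 6 = \frac{5}{4} \approx 1.25$)
$w \left(-6\right) + \frac{1}{-1 - 3} = \frac{5}{4} \left(-6\right) + \frac{1}{-1 - 3} = - \frac{15}{2} + \frac{1}{-4} = - \frac{15}{2} - \frac{1}{4} = - \frac{31}{4}$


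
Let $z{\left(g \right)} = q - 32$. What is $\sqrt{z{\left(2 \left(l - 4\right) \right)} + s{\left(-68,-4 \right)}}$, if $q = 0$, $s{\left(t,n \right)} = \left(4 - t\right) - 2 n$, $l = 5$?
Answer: $4 \sqrt{3} \approx 6.9282$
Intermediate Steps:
$s{\left(t,n \right)} = 4 - t - 2 n$
$z{\left(g \right)} = -32$ ($z{\left(g \right)} = 0 - 32 = -32$)
$\sqrt{z{\left(2 \left(l - 4\right) \right)} + s{\left(-68,-4 \right)}} = \sqrt{-32 - -80} = \sqrt{-32 + \left(4 + 68 + 8\right)} = \sqrt{-32 + 80} = \sqrt{48} = 4 \sqrt{3}$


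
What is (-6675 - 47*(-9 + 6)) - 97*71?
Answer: -13421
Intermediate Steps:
(-6675 - 47*(-9 + 6)) - 97*71 = (-6675 - 47*(-3)) - 6887 = (-6675 + 141) - 6887 = -6534 - 6887 = -13421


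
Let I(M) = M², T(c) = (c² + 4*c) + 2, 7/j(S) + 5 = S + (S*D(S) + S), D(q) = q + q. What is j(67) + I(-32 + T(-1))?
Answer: 1416790/1301 ≈ 1089.0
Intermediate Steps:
D(q) = 2*q
j(S) = 7/(-5 + 2*S + 2*S²) (j(S) = 7/(-5 + (S + (S*(2*S) + S))) = 7/(-5 + (S + (2*S² + S))) = 7/(-5 + (S + (S + 2*S²))) = 7/(-5 + (2*S + 2*S²)) = 7/(-5 + 2*S + 2*S²))
T(c) = 2 + c² + 4*c
j(67) + I(-32 + T(-1)) = 7/(-5 + 2*67 + 2*67²) + (-32 + (2 + (-1)² + 4*(-1)))² = 7/(-5 + 134 + 2*4489) + (-32 + (2 + 1 - 4))² = 7/(-5 + 134 + 8978) + (-32 - 1)² = 7/9107 + (-33)² = 7*(1/9107) + 1089 = 1/1301 + 1089 = 1416790/1301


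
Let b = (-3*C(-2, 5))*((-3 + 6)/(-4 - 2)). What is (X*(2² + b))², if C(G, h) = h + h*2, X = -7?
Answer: 137641/4 ≈ 34410.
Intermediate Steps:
C(G, h) = 3*h (C(G, h) = h + 2*h = 3*h)
b = 45/2 (b = (-9*5)*((-3 + 6)/(-4 - 2)) = (-3*15)*(3/(-6)) = -135*(-1)/6 = -45*(-½) = 45/2 ≈ 22.500)
(X*(2² + b))² = (-7*(2² + 45/2))² = (-7*(4 + 45/2))² = (-7*53/2)² = (-371/2)² = 137641/4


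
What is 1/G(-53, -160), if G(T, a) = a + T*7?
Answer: -1/531 ≈ -0.0018832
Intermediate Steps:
G(T, a) = a + 7*T
1/G(-53, -160) = 1/(-160 + 7*(-53)) = 1/(-160 - 371) = 1/(-531) = -1/531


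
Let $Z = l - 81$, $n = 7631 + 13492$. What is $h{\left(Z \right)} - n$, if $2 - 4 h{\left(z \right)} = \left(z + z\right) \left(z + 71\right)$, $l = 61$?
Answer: $- \frac{41225}{2} \approx -20613.0$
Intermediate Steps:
$n = 21123$
$Z = -20$ ($Z = 61 - 81 = -20$)
$h{\left(z \right)} = \frac{1}{2} - \frac{z \left(71 + z\right)}{2}$ ($h{\left(z \right)} = \frac{1}{2} - \frac{\left(z + z\right) \left(z + 71\right)}{4} = \frac{1}{2} - \frac{2 z \left(71 + z\right)}{4} = \frac{1}{2} - \frac{z \left(71 + z\right)}{2}$)
$h{\left(Z \right)} - n = \left(\frac{1}{2} - -710 - \frac{\left(-20\right)^{2}}{2}\right) - 21123 = \left(\frac{1}{2} + 710 - 200\right) - 21123 = \frac{1021}{2} - 21123 = - \frac{41225}{2}$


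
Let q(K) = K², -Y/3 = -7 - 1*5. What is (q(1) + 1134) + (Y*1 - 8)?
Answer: 1163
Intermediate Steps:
Y = 36 (Y = -3*(-7 - 1*5) = -3*(-7 - 5) = -3*(-12) = 36)
(q(1) + 1134) + (Y*1 - 8) = (1² + 1134) + (36*1 - 8) = (1 + 1134) + (36 - 8) = 1135 + 28 = 1163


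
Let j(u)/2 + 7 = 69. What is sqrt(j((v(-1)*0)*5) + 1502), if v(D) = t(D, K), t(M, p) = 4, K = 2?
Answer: sqrt(1626) ≈ 40.324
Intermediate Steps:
v(D) = 4
j(u) = 124 (j(u) = -14 + 2*69 = -14 + 138 = 124)
sqrt(j((v(-1)*0)*5) + 1502) = sqrt(124 + 1502) = sqrt(1626)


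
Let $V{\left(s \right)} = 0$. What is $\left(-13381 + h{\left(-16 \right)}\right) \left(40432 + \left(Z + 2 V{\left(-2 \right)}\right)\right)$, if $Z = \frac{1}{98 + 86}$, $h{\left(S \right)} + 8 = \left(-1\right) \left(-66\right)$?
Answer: $- \frac{99116311947}{184} \approx -5.3868 \cdot 10^{8}$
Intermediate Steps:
$h{\left(S \right)} = 58$ ($h{\left(S \right)} = -8 - -66 = -8 + 66 = 58$)
$Z = \frac{1}{184} \approx 0.0054348$
$\left(-13381 + h{\left(-16 \right)}\right) \left(40432 + \left(Z + 2 V{\left(-2 \right)}\right)\right) = \left(-13381 + 58\right) \left(40432 + \left(\frac{1}{184} + 2 \cdot 0\right)\right) = - 13323 \left(40432 + \left(\frac{1}{184} + 0\right)\right) = - 13323 \left(40432 + \frac{1}{184}\right) = \left(-13323\right) \frac{7439489}{184} = - \frac{99116311947}{184}$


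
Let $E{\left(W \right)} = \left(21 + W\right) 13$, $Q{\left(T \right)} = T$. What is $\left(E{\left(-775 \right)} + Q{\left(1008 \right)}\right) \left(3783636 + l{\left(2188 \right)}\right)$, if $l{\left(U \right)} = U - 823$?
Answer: $-33285298794$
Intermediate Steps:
$l{\left(U \right)} = -823 + U$ ($l{\left(U \right)} = U - 823 = -823 + U$)
$E{\left(W \right)} = 273 + 13 W$
$\left(E{\left(-775 \right)} + Q{\left(1008 \right)}\right) \left(3783636 + l{\left(2188 \right)}\right) = \left(\left(273 + 13 \left(-775\right)\right) + 1008\right) \left(3783636 + \left(-823 + 2188\right)\right) = \left(\left(273 - 10075\right) + 1008\right) \left(3783636 + 1365\right) = \left(-9802 + 1008\right) 3785001 = \left(-8794\right) 3785001 = -33285298794$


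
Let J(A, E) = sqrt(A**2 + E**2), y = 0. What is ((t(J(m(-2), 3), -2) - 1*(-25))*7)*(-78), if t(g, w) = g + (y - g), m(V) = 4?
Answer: -13650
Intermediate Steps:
t(g, w) = 0 (t(g, w) = g + (0 - g) = g - g = 0)
((t(J(m(-2), 3), -2) - 1*(-25))*7)*(-78) = ((0 - 1*(-25))*7)*(-78) = ((0 + 25)*7)*(-78) = (25*7)*(-78) = 175*(-78) = -13650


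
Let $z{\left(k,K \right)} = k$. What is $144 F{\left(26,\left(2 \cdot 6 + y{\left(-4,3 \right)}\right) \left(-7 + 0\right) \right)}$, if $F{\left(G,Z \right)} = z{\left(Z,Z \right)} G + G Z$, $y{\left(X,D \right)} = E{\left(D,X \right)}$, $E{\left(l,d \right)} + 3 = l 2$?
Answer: $-786240$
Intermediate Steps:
$E{\left(l,d \right)} = -3 + 2 l$ ($E{\left(l,d \right)} = -3 + l 2 = -3 + 2 l$)
$y{\left(X,D \right)} = -3 + 2 D$
$F{\left(G,Z \right)} = 2 G Z$ ($F{\left(G,Z \right)} = Z G + G Z = G Z + G Z = 2 G Z$)
$144 F{\left(26,\left(2 \cdot 6 + y{\left(-4,3 \right)}\right) \left(-7 + 0\right) \right)} = 144 \cdot 2 \cdot 26 \left(2 \cdot 6 + \left(-3 + 2 \cdot 3\right)\right) \left(-7 + 0\right) = 144 \cdot 2 \cdot 26 \left(12 + \left(-3 + 6\right)\right) \left(-7\right) = 144 \cdot 2 \cdot 26 \left(12 + 3\right) \left(-7\right) = 144 \cdot 2 \cdot 26 \cdot 15 \left(-7\right) = 144 \cdot 2 \cdot 26 \left(-105\right) = 144 \left(-5460\right) = -786240$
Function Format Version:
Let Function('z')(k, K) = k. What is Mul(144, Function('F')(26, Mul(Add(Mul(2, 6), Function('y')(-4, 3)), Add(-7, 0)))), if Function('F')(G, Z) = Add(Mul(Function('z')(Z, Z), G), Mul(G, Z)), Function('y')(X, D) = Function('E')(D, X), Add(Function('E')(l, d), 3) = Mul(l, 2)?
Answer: -786240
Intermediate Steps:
Function('E')(l, d) = Add(-3, Mul(2, l)) (Function('E')(l, d) = Add(-3, Mul(l, 2)) = Add(-3, Mul(2, l)))
Function('y')(X, D) = Add(-3, Mul(2, D))
Function('F')(G, Z) = Mul(2, G, Z) (Function('F')(G, Z) = Add(Mul(Z, G), Mul(G, Z)) = Add(Mul(G, Z), Mul(G, Z)) = Mul(2, G, Z))
Mul(144, Function('F')(26, Mul(Add(Mul(2, 6), Function('y')(-4, 3)), Add(-7, 0)))) = Mul(144, Mul(2, 26, Mul(Add(Mul(2, 6), Add(-3, Mul(2, 3))), Add(-7, 0)))) = Mul(144, Mul(2, 26, Mul(Add(12, Add(-3, 6)), -7))) = Mul(144, Mul(2, 26, Mul(Add(12, 3), -7))) = Mul(144, Mul(2, 26, Mul(15, -7))) = Mul(144, Mul(2, 26, -105)) = Mul(144, -5460) = -786240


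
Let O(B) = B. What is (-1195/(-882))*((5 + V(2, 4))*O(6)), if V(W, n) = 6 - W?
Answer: 3585/49 ≈ 73.163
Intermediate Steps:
(-1195/(-882))*((5 + V(2, 4))*O(6)) = (-1195/(-882))*((5 + (6 - 1*2))*6) = (-1195*(-1/882))*((5 + (6 - 2))*6) = 1195*((5 + 4)*6)/882 = 1195*(9*6)/882 = (1195/882)*54 = 3585/49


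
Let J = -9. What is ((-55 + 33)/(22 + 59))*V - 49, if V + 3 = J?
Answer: -1235/27 ≈ -45.741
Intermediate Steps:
V = -12 (V = -3 - 9 = -12)
((-55 + 33)/(22 + 59))*V - 49 = ((-55 + 33)/(22 + 59))*(-12) - 49 = -22/81*(-12) - 49 = 88/27 - 49 = -1235/27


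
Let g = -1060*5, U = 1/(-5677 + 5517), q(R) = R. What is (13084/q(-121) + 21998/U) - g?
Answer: -425253064/121 ≈ -3.5145e+6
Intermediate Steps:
U = -1/160 (U = 1/(-160) = -1/160 ≈ -0.0062500)
g = -5300
(13084/q(-121) + 21998/U) - g = (13084/(-121) + 21998/(-1/160)) - 1*(-5300) = (13084*(-1/121) + 21998*(-160)) + 5300 = (-13084/121 - 3519680) + 5300 = -425894364/121 + 5300 = -425253064/121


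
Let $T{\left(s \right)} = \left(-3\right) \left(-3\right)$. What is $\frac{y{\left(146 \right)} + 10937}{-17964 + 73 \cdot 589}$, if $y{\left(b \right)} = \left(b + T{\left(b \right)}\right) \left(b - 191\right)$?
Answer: $\frac{3962}{25033} \approx 0.15827$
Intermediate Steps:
$T{\left(s \right)} = 9$
$y{\left(b \right)} = \left(-191 + b\right) \left(9 + b\right)$ ($y{\left(b \right)} = \left(b + 9\right) \left(b - 191\right) = \left(9 + b\right) \left(-191 + b\right) = \left(-191 + b\right) \left(9 + b\right)$)
$\frac{y{\left(146 \right)} + 10937}{-17964 + 73 \cdot 589} = \frac{\left(-1719 + 146^{2} - 26572\right) + 10937}{-17964 + 73 \cdot 589} = \frac{\left(-1719 + 21316 - 26572\right) + 10937}{-17964 + 42997} = \frac{-6975 + 10937}{25033} = 3962 \cdot \frac{1}{25033} = \frac{3962}{25033}$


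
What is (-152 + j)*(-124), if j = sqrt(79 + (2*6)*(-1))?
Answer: 18848 - 124*sqrt(67) ≈ 17833.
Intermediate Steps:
j = sqrt(67) (j = sqrt(79 + 12*(-1)) = sqrt(79 - 12) = sqrt(67) ≈ 8.1853)
(-152 + j)*(-124) = (-152 + sqrt(67))*(-124) = 18848 - 124*sqrt(67)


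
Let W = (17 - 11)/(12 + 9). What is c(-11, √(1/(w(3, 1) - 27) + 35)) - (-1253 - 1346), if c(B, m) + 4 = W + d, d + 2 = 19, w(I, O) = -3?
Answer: 18286/7 ≈ 2612.3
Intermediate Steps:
W = 2/7 (W = 6/21 = 6*(1/21) = 2/7 ≈ 0.28571)
d = 17 (d = -2 + 19 = 17)
c(B, m) = 93/7 (c(B, m) = -4 + (2/7 + 17) = -4 + 121/7 = 93/7)
c(-11, √(1/(w(3, 1) - 27) + 35)) - (-1253 - 1346) = 93/7 - (-1253 - 1346) = 93/7 - 1*(-2599) = 93/7 + 2599 = 18286/7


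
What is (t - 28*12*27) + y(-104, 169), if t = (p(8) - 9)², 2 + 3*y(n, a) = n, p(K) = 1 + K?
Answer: -27322/3 ≈ -9107.3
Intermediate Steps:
y(n, a) = -⅔ + n/3
t = 0 (t = ((1 + 8) - 9)² = (9 - 9)² = 0² = 0)
(t - 28*12*27) + y(-104, 169) = (0 - 28*12*27) + (-⅔ + (⅓)*(-104)) = (0 - 336*27) + (-⅔ - 104/3) = (0 - 9072) - 106/3 = -9072 - 106/3 = -27322/3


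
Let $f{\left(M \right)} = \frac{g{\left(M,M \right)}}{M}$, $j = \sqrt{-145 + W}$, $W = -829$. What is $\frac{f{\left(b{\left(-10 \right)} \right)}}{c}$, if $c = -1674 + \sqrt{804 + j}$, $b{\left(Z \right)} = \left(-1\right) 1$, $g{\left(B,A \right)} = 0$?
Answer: $0$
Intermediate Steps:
$j = i \sqrt{974}$ ($j = \sqrt{-145 - 829} = \sqrt{-974} = i \sqrt{974} \approx 31.209 i$)
$b{\left(Z \right)} = -1$
$f{\left(M \right)} = 0$ ($f{\left(M \right)} = \frac{0}{M} = 0$)
$c = -1674 + \sqrt{804 + i \sqrt{974}} \approx -1645.6 + 0.55022 i$
$\frac{f{\left(b{\left(-10 \right)} \right)}}{c} = \frac{0}{-1674 + \sqrt{804 + i \sqrt{974}}} = 0$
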